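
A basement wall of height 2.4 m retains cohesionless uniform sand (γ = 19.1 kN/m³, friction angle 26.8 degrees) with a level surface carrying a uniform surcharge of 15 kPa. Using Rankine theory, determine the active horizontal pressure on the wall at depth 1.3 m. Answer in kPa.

K_a = (1 − sin φ)/(1 + sin φ) = 0.3785.
σ_v = γz + q = 19.1 × 1.3 + 15 = 39.83 kPa.
σ_h = K_a σ_v = 0.3785 × 39.83 = 15.07 kPa.

15.1 kPa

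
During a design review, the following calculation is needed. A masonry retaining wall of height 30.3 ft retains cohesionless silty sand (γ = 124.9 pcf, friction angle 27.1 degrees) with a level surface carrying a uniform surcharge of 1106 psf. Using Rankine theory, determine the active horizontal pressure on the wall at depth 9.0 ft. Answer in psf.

834 psf

K_a = (1 − sin φ)/(1 + sin φ) = 0.3741.
σ_v = γz + q = 124.9 × 9.0 + 1106 = 2230 psf.
σ_h = K_a σ_v = 0.3741 × 2230 = 834.2 psf.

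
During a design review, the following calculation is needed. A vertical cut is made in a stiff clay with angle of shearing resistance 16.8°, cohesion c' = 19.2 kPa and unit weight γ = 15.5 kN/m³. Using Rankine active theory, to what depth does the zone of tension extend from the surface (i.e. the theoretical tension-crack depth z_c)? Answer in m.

3.34 m

K_a = tan²(45° − 16.8°/2) = 0.5516; √K_a = 0.7427.
The active pressure is zero where K_a γ z = 2c√K_a, so z_c = 2c/(γ√K_a) = 2×19.2/(15.5×0.7427) = 3.336 m.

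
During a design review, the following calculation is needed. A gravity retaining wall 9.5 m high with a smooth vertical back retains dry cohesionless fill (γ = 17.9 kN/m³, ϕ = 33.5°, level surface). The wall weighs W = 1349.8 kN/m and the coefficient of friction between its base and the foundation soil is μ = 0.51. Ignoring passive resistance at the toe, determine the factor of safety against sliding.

2.95

K_a = tan²(45° − 33.5°/2) = 0.2887.
P_a = ½K_aγH² = 0.5×0.2887×17.9×9.5² = 233.2 kN/m, acting at H/3 = 3.167 m above the base.
FS_sliding = μW / P_a = 0.51×1349.8 / 233.2 = 2.952.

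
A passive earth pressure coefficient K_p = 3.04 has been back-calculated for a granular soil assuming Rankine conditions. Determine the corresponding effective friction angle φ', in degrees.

K_p = (1+sin φ)/(1−sin φ) ⇒ sin φ = (K_p − 1)/(K_p + 1) = 0.5050.
φ = arcsin(0.5050) = 30.33°.

30.3°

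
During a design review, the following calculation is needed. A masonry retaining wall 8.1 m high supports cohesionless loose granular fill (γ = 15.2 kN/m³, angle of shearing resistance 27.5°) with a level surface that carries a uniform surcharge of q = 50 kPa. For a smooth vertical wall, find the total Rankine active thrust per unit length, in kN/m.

333 kN/m

K_a = tan²(45° − φ/2) = 0.3682.
Soil triangle: ½ K_a γ H² = 0.5×0.3682×15.2×8.1² = 183.6 kN/m.
Surcharge rectangle: K_a q H = 0.3682×50×8.1 = 149.1 kN/m.
Total = 183.6 + 149.1 = 332.7 kN/m.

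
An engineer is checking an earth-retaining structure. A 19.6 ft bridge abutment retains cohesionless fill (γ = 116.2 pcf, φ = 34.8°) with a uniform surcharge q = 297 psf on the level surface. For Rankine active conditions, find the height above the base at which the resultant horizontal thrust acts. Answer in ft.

K_a = 0.2733.
Triangular part P₁ = ½K_aγH² = 6100 at H/3 = 6.533 ft; rectangular part P₂ = K_a q H = 1591 at H/2 = 9.800 ft.
ȳ = (P₁·6.533 + P₂·9.800)/(P₁+P₂) = 7.209 ft.

7.21 ft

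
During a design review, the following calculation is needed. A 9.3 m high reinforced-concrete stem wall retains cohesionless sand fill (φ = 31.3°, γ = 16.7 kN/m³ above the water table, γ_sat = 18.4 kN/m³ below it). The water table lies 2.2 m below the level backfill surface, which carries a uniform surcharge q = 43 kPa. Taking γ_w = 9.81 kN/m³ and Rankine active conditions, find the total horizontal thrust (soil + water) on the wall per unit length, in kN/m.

K_a = tan²(45° − φ/2) = 0.3162.
γ' = 18.4 − 9.81 = 8.590 kN/m³. h₂ = H − d_w = 7.1 m.
σ'_h: at surface K_a·q = 13.60; at WT K_a(q+γd_w) = 25.21; at base K_a(q+γd_w+γ'h₂) = 44.50 kPa.
P₁ = ½(13.60+25.21)×2.2 = 42.69; P₂ = ½(25.21+44.50)×7.1 = 247.5; P_w = ½γ_w h₂² = 247.3.
Total = 42.69+247.5+247.3 = 537.4 kN/m.

537 kN/m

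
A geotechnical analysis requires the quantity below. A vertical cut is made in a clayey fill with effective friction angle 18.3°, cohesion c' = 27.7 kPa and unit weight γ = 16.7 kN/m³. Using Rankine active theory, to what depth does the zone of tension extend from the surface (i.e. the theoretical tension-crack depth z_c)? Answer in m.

K_a = tan²(45° − 18.3°/2) = 0.5221; √K_a = 0.7226.
The active pressure is zero where K_a γ z = 2c√K_a, so z_c = 2c/(γ√K_a) = 2×27.7/(16.7×0.7226) = 4.591 m.

4.59 m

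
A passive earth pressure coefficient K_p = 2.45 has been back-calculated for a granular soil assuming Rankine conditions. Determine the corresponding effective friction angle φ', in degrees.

K_p = (1+sin φ)/(1−sin φ) ⇒ sin φ = (K_p − 1)/(K_p + 1) = 0.4203.
φ = arcsin(0.4203) = 24.85°.

24.9°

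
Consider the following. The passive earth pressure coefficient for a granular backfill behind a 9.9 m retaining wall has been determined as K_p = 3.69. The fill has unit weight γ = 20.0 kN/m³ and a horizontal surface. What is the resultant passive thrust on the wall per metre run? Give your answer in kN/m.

3620 kN/m

P = ½ K_p γ H² = 0.5 × 3.69 × 20.0 × 9.9² = 3617 kN/m.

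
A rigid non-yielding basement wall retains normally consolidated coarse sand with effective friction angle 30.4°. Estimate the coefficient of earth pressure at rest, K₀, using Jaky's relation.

0.494

K₀ = 1 − sin φ' = 1 − sin 30.4° = 0.4940.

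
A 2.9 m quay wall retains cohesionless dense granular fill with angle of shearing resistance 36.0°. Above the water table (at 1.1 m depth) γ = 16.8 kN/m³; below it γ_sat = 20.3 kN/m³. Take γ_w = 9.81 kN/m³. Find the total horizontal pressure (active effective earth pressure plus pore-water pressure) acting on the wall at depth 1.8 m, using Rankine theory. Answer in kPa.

K_a = (1 − sin φ)/(1 + sin φ) = 0.2596.
γ' = 20.3 − 9.81 = 10.49 kN/m³.
Effective vertical stress at 1.8 m: σ'_v = 16.8×1.1 + 10.49×0.700 = 25.82 kPa.
σ'_h = K_a σ'_v = 0.2596 × 25.82 = 6.704 kPa; u = γ_w × 0.700 = 6.867 kPa.
Total σ_h = 6.704 + 6.867 = 13.57 kPa.

13.6 kPa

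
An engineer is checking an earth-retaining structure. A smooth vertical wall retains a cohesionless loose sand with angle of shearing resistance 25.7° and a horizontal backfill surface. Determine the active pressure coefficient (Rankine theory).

0.395

K_a = (1 − sin φ)/(1 + sin φ) = (1 − sin 25.7°)/(1 + sin 25.7°) = 0.3950.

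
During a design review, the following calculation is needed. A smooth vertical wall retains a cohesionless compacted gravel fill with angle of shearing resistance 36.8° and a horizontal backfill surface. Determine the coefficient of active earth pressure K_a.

K_a = (1 − sin φ)/(1 + sin φ) = (1 − sin 36.8°)/(1 + sin 36.8°) = 0.2508.

0.251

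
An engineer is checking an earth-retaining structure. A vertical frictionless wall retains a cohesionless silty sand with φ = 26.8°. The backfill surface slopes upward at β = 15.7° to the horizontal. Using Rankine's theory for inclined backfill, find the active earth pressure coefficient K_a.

K_a = cos β · (cos β − √(cos²β − cos²φ)) / (cos β + √(cos²β − cos²φ)).
cos β = 0.9627, cos φ = 0.8926, √(cos²β − cos²φ) = 0.3606.
K_a = 0.9627 × (0.9627 − 0.3606)/(0.9627 + 0.3606) = 0.4380.

0.438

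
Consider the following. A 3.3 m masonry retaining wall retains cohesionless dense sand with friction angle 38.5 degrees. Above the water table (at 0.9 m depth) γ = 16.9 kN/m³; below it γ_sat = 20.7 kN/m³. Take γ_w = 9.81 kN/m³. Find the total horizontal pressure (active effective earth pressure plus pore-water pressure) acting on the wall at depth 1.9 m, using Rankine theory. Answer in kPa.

15.9 kPa

K_a = (1 − sin φ)/(1 + sin φ) = 0.2327.
γ' = 20.7 − 9.81 = 10.89 kN/m³.
Effective vertical stress at 1.9 m: σ'_v = 16.9×0.9 + 10.89×1.000 = 26.10 kPa.
σ'_h = K_a σ'_v = 0.2327 × 26.10 = 6.072 kPa; u = γ_w × 1.000 = 9.810 kPa.
Total σ_h = 6.072 + 9.810 = 15.88 kPa.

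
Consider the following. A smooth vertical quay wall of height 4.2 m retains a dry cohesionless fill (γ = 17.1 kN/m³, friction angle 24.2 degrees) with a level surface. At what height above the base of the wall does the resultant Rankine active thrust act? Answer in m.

K_a = 0.4185.
The pressure distribution is triangular, so the resultant acts at H/3 above the base = 4.2/3 = 1.400 m.

1.40 m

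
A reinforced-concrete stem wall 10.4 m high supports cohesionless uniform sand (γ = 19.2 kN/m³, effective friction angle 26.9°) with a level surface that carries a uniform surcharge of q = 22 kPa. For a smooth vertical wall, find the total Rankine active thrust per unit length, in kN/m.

478 kN/m

K_a = tan²(45° − φ/2) = 0.3770.
Soil triangle: ½ K_a γ H² = 0.5×0.3770×19.2×10.4² = 391.5 kN/m.
Surcharge rectangle: K_a q H = 0.3770×22×10.4 = 86.26 kN/m.
Total = 391.5 + 86.26 = 477.7 kN/m.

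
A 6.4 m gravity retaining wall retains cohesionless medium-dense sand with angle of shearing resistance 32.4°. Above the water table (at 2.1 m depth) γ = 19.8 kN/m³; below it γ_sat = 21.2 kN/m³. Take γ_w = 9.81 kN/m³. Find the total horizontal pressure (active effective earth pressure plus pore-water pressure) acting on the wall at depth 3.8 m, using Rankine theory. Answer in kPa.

K_a = (1 − sin φ)/(1 + sin φ) = 0.3022.
γ' = 21.2 − 9.81 = 11.39 kN/m³.
Effective vertical stress at 3.8 m: σ'_v = 19.8×2.1 + 11.39×1.70 = 60.94 kPa.
σ'_h = K_a σ'_v = 0.3022 × 60.94 = 18.42 kPa; u = γ_w × 1.70 = 16.68 kPa.
Total σ_h = 18.42 + 16.68 = 35.10 kPa.

35.1 kPa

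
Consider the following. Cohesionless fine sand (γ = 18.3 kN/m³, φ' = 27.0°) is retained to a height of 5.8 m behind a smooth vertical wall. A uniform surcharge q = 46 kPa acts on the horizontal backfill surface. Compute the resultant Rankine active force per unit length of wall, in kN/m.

K_a = tan²(45° − φ/2) = 0.3755.
Soil triangle: ½ K_a γ H² = 0.5×0.3755×18.3×5.8² = 115.6 kN/m.
Surcharge rectangle: K_a q H = 0.3755×46×5.8 = 100.2 kN/m.
Total = 115.6 + 100.2 = 215.8 kN/m.

216 kN/m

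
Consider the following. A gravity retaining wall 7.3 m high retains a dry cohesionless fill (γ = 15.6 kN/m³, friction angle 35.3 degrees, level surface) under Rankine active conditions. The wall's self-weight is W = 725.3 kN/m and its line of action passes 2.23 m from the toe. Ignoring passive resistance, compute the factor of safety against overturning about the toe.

K_a = tan²(45° − 35.3°/2) = 0.2675.
P_a = ½K_aγH² = 0.5×0.2675×15.6×7.3² = 111.2 kN/m, acting at H/3 = 2.433 m above the base.
Overturning moment M_o = P_a × H/3 = 111.2 × 2.433 = 270.6.
Resisting moment M_r = W × 2.23 = 725.3 × 2.23 = 1617.
FS_overturning = M_r/M_o = 1617/270.6 = 5.977.

5.98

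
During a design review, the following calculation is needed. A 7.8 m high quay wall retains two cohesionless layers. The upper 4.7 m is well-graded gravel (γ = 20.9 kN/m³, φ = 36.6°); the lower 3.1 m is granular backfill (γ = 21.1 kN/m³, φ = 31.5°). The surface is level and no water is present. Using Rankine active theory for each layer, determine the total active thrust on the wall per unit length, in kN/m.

K_a1 = tan²(45°−36.6°/2) = 0.2530; K_a2 = tan²(45°−31.5°/2) = 0.3136.
Layer 1: σ at base = K_a1 γ₁ h₁ = 24.85 kPa; P₁ = ½×24.85×4.7 = 58.39.
Layer 2: σ_v at top = γ₁h₁ = 98.23; σ_h top = K_a2×98.23 = 30.81; σ_h base = K_a2×(98.23+21.1×3.1) = 51.32.
P₂ = ½(30.81+51.32)×3.1 = 127.3. Total P_a = 58.39+127.3 = 185.7 kN/m.

186 kN/m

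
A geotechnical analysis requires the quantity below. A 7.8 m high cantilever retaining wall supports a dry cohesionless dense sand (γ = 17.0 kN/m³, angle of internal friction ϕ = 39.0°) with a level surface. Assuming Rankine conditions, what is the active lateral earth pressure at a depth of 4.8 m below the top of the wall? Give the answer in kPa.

K_a = (1 − sin φ)/(1 + sin φ) = 0.2275.
σ_h = K_a γ z = 0.2275 × 17.0 × 4.8 = 18.56 kPa.

18.6 kPa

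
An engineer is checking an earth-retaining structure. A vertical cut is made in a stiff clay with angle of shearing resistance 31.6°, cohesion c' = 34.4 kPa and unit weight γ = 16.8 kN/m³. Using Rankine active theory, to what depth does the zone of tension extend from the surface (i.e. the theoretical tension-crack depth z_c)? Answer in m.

7.33 m

K_a = tan²(45° − 31.6°/2) = 0.3123; √K_a = 0.5589.
The active pressure is zero where K_a γ z = 2c√K_a, so z_c = 2c/(γ√K_a) = 2×34.4/(16.8×0.5589) = 7.328 m.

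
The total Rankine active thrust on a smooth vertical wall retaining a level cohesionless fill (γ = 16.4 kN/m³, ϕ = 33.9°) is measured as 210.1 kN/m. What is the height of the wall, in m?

9.50 m

K_a = 0.2839. P_a = ½ K_a γ H² ⇒ H = √(2P_a/(K_a γ)).
H = √(2×210.1/(0.2839×16.4)) = 9.500 m.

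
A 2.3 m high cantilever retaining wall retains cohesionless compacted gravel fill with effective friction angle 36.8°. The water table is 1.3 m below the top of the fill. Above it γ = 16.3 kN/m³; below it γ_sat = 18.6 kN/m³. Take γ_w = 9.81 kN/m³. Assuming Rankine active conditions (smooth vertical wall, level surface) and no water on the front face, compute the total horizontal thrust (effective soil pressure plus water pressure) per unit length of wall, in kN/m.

14.8 kN/m

K_a = tan²(45° − φ/2) = 0.2508.
γ' = 18.6 − 9.81 = 8.790 kN/m³. Depth below WT = 1.0 m.
σ'_h at WT = K_a γ d_w = 5.314 kPa; at base = 5.314 + K_a γ' × 1.0 = 7.518 kPa.
P₁ (0–1.3 m) = ½×5.314×1.3 = 3.454. P₂ (1.3–2.3 m) = ½(5.314+7.518)×1.0 = 6.416.
P_w = ½ γ_w h₂² = 0.5×9.81×1.0² = 4.905. Total = 3.454+6.416+4.905 = 14.77 kN/m.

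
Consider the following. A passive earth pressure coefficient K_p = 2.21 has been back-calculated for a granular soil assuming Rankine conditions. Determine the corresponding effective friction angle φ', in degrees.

22.1°

K_p = (1+sin φ)/(1−sin φ) ⇒ sin φ = (K_p − 1)/(K_p + 1) = 0.3769.
φ = arcsin(0.3769) = 22.14°.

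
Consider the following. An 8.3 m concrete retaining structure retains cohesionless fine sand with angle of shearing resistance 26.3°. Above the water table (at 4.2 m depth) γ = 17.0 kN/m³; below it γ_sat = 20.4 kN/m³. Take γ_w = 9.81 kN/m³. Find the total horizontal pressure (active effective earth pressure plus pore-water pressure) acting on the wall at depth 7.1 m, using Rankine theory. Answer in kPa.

K_a = (1 − sin φ)/(1 + sin φ) = 0.3859.
γ' = 20.4 − 9.81 = 10.59 kN/m³.
Effective vertical stress at 7.1 m: σ'_v = 17.0×4.2 + 10.59×2.90 = 102.1 kPa.
σ'_h = K_a σ'_v = 0.3859 × 102.1 = 39.41 kPa; u = γ_w × 2.90 = 28.45 kPa.
Total σ_h = 39.41 + 28.45 = 67.86 kPa.

67.9 kPa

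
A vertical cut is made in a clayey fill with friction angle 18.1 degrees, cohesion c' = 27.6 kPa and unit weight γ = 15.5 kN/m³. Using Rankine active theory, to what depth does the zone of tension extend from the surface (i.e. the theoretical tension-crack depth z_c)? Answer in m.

K_a = tan²(45° − 18.1°/2) = 0.5259; √K_a = 0.7252.
The active pressure is zero where K_a γ z = 2c√K_a, so z_c = 2c/(γ√K_a) = 2×27.6/(15.5×0.7252) = 4.911 m.

4.91 m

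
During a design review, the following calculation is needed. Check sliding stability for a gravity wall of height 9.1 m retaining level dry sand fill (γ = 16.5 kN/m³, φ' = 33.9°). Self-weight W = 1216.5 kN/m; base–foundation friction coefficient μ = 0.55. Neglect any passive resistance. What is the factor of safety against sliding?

3.45

K_a = tan²(45° − 33.9°/2) = 0.2839.
P_a = ½K_aγH² = 0.5×0.2839×16.5×9.1² = 194.0 kN/m, acting at H/3 = 3.033 m above the base.
FS_sliding = μW / P_a = 0.55×1216.5 / 194.0 = 3.450.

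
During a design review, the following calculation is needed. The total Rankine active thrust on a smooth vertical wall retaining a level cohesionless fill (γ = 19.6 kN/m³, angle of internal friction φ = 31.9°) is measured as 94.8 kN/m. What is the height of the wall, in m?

K_a = 0.3085. P_a = ½ K_a γ H² ⇒ H = √(2P_a/(K_a γ)).
H = √(2×94.8/(0.3085×19.6)) = 5.599 m.

5.60 m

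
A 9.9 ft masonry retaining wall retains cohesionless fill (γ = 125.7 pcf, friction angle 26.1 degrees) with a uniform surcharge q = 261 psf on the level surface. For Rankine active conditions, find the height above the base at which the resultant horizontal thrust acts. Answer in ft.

K_a = 0.3889.
Triangular part P₁ = ½K_aγH² = 2396 at H/3 = 3.300 ft; rectangular part P₂ = K_a q H = 1005 at H/2 = 4.950 ft.
ȳ = (P₁·3.300 + P₂·4.950)/(P₁+P₂) = 3.788 ft.

3.79 ft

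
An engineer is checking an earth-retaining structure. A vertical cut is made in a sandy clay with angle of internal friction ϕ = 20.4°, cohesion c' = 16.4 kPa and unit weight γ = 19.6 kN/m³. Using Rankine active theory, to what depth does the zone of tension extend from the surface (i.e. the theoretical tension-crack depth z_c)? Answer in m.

2.41 m

K_a = tan²(45° − 20.4°/2) = 0.4831; √K_a = 0.6950.
The active pressure is zero where K_a γ z = 2c√K_a, so z_c = 2c/(γ√K_a) = 2×16.4/(19.6×0.6950) = 2.408 m.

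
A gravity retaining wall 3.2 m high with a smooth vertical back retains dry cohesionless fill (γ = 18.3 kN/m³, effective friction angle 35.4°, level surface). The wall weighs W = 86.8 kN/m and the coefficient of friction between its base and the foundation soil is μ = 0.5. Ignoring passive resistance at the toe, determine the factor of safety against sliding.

1.74

K_a = tan²(45° − 35.4°/2) = 0.2664.
P_a = ½K_aγH² = 0.5×0.2664×18.3×3.2² = 24.96 kN/m, acting at H/3 = 1.067 m above the base.
FS_sliding = μW / P_a = 0.5×86.8 / 24.96 = 1.739.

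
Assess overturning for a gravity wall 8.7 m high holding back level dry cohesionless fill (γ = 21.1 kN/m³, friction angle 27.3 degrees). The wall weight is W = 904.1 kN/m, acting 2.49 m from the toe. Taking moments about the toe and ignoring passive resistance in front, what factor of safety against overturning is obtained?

2.62

K_a = tan²(45° − 27.3°/2) = 0.3711.
P_a = ½K_aγH² = 0.5×0.3711×21.1×8.7² = 296.4 kN/m, acting at H/3 = 2.900 m above the base.
Overturning moment M_o = P_a × H/3 = 296.4 × 2.900 = 859.4.
Resisting moment M_r = W × 2.49 = 904.1 × 2.49 = 2251.
FS_overturning = M_r/M_o = 2251/859.4 = 2.619.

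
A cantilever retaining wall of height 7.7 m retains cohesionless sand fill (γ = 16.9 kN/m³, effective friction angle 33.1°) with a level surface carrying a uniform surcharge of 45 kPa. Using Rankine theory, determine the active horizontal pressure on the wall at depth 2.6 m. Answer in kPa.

K_a = (1 − sin φ)/(1 + sin φ) = 0.2936.
σ_v = γz + q = 16.9 × 2.6 + 45 = 88.94 kPa.
σ_h = K_a σ_v = 0.2936 × 88.94 = 26.11 kPa.

26.1 kPa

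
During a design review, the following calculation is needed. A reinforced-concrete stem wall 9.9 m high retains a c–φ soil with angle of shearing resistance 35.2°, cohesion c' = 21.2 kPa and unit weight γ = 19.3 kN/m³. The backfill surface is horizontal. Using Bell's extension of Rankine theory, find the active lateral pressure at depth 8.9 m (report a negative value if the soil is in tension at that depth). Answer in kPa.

K_a = (1 − sin φ)/(1 + sin φ) = 0.2687.
σ_a = K_a γ z − 2c√K_a = 0.2687×19.3×8.9 − 2×21.2×0.5184 = 24.17 kPa.

24.2 kPa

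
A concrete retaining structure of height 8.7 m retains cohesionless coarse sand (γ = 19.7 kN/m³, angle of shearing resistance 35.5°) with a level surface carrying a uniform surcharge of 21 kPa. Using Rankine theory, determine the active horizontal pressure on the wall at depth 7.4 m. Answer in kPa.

44.2 kPa

K_a = (1 − sin φ)/(1 + sin φ) = 0.2653.
σ_v = γz + q = 19.7 × 7.4 + 21 = 166.8 kPa.
σ_h = K_a σ_v = 0.2653 × 166.8 = 44.24 kPa.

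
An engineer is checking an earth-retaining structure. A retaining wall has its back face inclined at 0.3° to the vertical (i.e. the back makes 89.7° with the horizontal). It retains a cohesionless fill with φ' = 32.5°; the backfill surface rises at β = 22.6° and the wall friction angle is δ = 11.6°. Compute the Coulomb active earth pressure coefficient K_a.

0.394

K_a = sin²(α+φ) / [sin²α · sin(α−δ) · (1 + √{sin(φ+δ)sin(φ−β) / (sin(α−δ)sin(α+β))})²].
With α = 89.7°, φ = 32.5°, δ = 11.6°, β = 22.6°: K_a = 0.3936.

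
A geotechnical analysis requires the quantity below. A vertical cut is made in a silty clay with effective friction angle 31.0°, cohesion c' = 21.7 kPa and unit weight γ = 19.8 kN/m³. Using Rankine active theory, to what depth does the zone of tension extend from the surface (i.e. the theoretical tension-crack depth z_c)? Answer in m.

3.87 m

K_a = tan²(45° − 31.0°/2) = 0.3201; √K_a = 0.5658.
The active pressure is zero where K_a γ z = 2c√K_a, so z_c = 2c/(γ√K_a) = 2×21.7/(19.8×0.5658) = 3.874 m.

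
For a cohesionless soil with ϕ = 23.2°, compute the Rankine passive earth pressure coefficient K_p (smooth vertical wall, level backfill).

K_p = (1 + sin φ)/(1 − sin φ) = tan²(45° + 23.2°/2) = 2.300.

2.30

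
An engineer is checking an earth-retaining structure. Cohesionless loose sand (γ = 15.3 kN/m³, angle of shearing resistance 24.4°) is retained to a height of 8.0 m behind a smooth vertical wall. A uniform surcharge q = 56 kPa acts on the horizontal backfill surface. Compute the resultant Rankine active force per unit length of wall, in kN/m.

K_a = tan²(45° − φ/2) = 0.4153.
Soil triangle: ½ K_a γ H² = 0.5×0.4153×15.3×8.0² = 203.3 kN/m.
Surcharge rectangle: K_a q H = 0.4153×56×8.0 = 186.1 kN/m.
Total = 203.3 + 186.1 = 389.4 kN/m.

389 kN/m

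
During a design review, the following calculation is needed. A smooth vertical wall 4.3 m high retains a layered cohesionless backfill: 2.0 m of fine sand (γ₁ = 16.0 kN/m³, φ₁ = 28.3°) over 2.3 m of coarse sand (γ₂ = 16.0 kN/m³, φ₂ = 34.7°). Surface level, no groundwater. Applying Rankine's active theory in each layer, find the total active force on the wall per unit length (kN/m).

43.2 kN/m

K_a1 = tan²(45°−28.3°/2) = 0.3568; K_a2 = tan²(45°−34.7°/2) = 0.2745.
Layer 1: σ at base = K_a1 γ₁ h₁ = 11.42 kPa; P₁ = ½×11.42×2.0 = 11.42.
Layer 2: σ_v at top = γ₁h₁ = 32.00; σ_h top = K_a2×32.00 = 8.783; σ_h base = K_a2×(32.00+16.0×2.3) = 18.88.
P₂ = ½(8.783+18.88)×2.3 = 31.82. Total P_a = 11.42+31.82 = 43.23 kN/m.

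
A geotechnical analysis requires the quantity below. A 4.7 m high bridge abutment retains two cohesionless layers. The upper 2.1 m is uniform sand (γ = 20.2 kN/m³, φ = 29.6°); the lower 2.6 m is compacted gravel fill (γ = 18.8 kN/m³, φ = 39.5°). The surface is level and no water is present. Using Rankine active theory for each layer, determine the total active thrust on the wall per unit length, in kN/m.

K_a1 = tan²(45°−29.6°/2) = 0.3387; K_a2 = tan²(45°−39.5°/2) = 0.2224.
Layer 1: σ at base = K_a1 γ₁ h₁ = 14.37 kPa; P₁ = ½×14.37×2.1 = 15.09.
Layer 2: σ_v at top = γ₁h₁ = 42.42; σ_h top = K_a2×42.42 = 9.436; σ_h base = K_a2×(42.42+18.8×2.6) = 20.31.
P₂ = ½(9.436+20.31)×2.6 = 38.67. Total P_a = 15.09+38.67 = 53.76 kN/m.

53.8 kN/m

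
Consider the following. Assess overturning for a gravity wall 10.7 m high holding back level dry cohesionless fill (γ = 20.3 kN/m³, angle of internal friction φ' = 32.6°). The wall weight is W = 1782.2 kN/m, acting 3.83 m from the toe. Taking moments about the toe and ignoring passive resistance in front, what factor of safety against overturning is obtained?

K_a = tan²(45° − 32.6°/2) = 0.2997.
P_a = ½K_aγH² = 0.5×0.2997×20.3×10.7² = 348.3 kN/m, acting at H/3 = 3.567 m above the base.
Overturning moment M_o = P_a × H/3 = 348.3 × 3.567 = 1242.
Resisting moment M_r = W × 3.83 = 1782.2 × 3.83 = 6826.
FS_overturning = M_r/M_o = 6826/1242 = 5.494.

5.49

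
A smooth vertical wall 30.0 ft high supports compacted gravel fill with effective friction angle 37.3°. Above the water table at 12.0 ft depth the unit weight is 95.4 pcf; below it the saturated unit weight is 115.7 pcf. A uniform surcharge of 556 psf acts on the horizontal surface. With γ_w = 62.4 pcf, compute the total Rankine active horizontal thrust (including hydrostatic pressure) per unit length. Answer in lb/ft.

23100 lb/ft

K_a = tan²(45° − φ/2) = 0.2453.
γ' = 115.7 − 62.4 = 53.30 pcf. h₂ = H − d_w = 18.0 ft.
σ'_h: at surface K_a·q = 136.4; at WT K_a(q+γd_w) = 417.3; at base K_a(q+γd_w+γ'h₂) = 652.7 psf.
P₁ = ½(136.4+417.3)×12.0 = 3322; P₂ = ½(417.3+652.7)×18.0 = 9629; P_w = ½γ_w h₂² = 10110.
Total = 3322+9629+10110 = 23060 lb/ft.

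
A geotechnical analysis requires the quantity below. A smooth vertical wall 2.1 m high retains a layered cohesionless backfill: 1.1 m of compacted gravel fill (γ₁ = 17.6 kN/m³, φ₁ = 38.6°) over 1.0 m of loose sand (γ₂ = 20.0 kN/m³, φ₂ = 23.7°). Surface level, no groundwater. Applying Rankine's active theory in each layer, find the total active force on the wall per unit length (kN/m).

15.0 kN/m

K_a1 = tan²(45°−38.6°/2) = 0.2316; K_a2 = tan²(45°−23.7°/2) = 0.4266.
Layer 1: σ at base = K_a1 γ₁ h₁ = 4.484 kPa; P₁ = ½×4.484×1.1 = 2.466.
Layer 2: σ_v at top = γ₁h₁ = 19.36; σ_h top = K_a2×19.36 = 8.259; σ_h base = K_a2×(19.36+20.0×1.0) = 16.79.
P₂ = ½(8.259+16.79)×1.0 = 12.52. Total P_a = 2.466+12.52 = 14.99 kN/m.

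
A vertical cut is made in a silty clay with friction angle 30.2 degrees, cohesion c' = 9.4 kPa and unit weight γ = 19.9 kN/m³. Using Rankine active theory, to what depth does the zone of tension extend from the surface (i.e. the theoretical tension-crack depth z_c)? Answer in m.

K_a = tan²(45° − 30.2°/2) = 0.3307; √K_a = 0.5750.
The active pressure is zero where K_a γ z = 2c√K_a, so z_c = 2c/(γ√K_a) = 2×9.4/(19.9×0.5750) = 1.643 m.

1.64 m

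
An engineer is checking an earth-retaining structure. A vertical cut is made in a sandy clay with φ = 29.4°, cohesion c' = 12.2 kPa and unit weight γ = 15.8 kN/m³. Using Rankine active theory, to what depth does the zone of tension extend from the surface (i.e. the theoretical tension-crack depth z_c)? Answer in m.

2.64 m

K_a = tan²(45° − 29.4°/2) = 0.3415; √K_a = 0.5844.
The active pressure is zero where K_a γ z = 2c√K_a, so z_c = 2c/(γ√K_a) = 2×12.2/(15.8×0.5844) = 2.643 m.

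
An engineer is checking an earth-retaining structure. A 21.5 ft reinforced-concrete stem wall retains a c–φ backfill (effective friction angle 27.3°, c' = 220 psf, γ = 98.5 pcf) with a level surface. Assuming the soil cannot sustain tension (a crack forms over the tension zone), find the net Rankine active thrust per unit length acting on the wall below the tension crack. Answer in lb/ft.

3670 lb/ft

K_a = 0.3711; √K_a = 0.6092.
Tension-crack depth z_c = 2c/(γ√K_a) = 2×220/(98.5×0.6092) = 7.333 ft.
σ_a at base = K_a γ H − 2c√K_a = 0.3711×98.5×21.5 − 2×220×0.6092 = 517.9 psf.
P_a = ½ × 517.9 × (H − z_c) = 0.5×517.9×14.17 = 3669 lb/ft.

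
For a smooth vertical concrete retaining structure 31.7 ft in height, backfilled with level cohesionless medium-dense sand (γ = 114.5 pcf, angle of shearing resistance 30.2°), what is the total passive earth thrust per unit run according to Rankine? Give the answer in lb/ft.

174000 lb/ft

K_p = tan²(45° + φ/2) = 3.024.
P_p = ½ K_p γ H² = 0.5 × 3.024 × 114.5 × 31.7² = 174000 lb/ft.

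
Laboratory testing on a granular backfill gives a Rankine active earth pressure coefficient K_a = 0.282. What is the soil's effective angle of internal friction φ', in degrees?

K_a = tan²(45° − φ/2) ⇒ 45° − φ/2 = arctan(√0.282) = 27.97°.
φ = 2(45° − 27.97°) = 34.06°.

34.1°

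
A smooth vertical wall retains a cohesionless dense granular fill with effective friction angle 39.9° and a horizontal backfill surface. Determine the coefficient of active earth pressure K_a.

0.218

K_a = tan²(45° − φ/2) = tan²(25.05°) = 0.2184.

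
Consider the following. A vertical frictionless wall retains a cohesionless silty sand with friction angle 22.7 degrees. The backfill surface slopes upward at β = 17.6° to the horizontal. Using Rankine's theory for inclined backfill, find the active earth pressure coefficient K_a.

0.570

K_a = cos β · (cos β − √(cos²β − cos²φ)) / (cos β + √(cos²β − cos²φ)).
cos β = 0.9532, cos φ = 0.9225, √(cos²β − cos²φ) = 0.2398.
K_a = 0.9532 × (0.9532 − 0.2398)/(0.9532 + 0.2398) = 0.5700.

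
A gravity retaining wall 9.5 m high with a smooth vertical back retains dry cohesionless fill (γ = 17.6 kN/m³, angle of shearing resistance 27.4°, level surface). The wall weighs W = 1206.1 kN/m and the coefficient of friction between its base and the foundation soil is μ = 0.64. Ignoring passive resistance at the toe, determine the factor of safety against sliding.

2.63

K_a = tan²(45° − 27.4°/2) = 0.3697.
P_a = ½K_aγH² = 0.5×0.3697×17.6×9.5² = 293.6 kN/m, acting at H/3 = 3.167 m above the base.
FS_sliding = μW / P_a = 0.64×1206.1 / 293.6 = 2.629.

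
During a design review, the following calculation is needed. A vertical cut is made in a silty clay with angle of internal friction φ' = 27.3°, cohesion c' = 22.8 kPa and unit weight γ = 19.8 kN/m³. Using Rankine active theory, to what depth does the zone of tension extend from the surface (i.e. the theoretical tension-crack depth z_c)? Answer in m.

K_a = tan²(45° − 27.3°/2) = 0.3711; √K_a = 0.6092.
The active pressure is zero where K_a γ z = 2c√K_a, so z_c = 2c/(γ√K_a) = 2×22.8/(19.8×0.6092) = 3.780 m.

3.78 m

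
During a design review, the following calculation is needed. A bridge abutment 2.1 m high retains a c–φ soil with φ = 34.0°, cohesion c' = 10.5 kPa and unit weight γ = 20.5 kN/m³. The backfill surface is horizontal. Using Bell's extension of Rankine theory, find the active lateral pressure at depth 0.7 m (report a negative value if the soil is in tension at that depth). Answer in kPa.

K_a = (1 − sin φ)/(1 + sin φ) = 0.2827.
σ_a = K_a γ z − 2c√K_a = 0.2827×20.5×0.7 − 2×10.5×0.5317 = -7.109 kPa.

-7.11 kPa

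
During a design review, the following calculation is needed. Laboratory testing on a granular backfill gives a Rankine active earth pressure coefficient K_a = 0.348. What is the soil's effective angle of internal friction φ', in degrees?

K_a = tan²(45° − φ/2) ⇒ 45° − φ/2 = arctan(√0.348) = 30.54°.
φ = 2(45° − 30.54°) = 28.93°.

28.9°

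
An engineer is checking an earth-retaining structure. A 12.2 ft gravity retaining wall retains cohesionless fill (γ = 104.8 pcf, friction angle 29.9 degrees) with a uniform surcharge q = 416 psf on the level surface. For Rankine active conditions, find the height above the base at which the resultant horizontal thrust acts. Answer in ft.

K_a = 0.3347.
Triangular part P₁ = ½K_aγH² = 2610 at H/3 = 4.067 ft; rectangular part P₂ = K_a q H = 1699 at H/2 = 6.100 ft.
ȳ = (P₁·4.067 + P₂·6.100)/(P₁+P₂) = 4.868 ft.

4.87 ft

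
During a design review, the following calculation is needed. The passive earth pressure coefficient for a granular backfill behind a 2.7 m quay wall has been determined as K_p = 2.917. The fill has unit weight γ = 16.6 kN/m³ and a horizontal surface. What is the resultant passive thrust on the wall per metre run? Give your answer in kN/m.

176 kN/m

P = ½ K_p γ H² = 0.5 × 2.917 × 16.6 × 2.7² = 176.5 kN/m.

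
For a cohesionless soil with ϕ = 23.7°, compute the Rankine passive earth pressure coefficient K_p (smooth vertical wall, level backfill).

K_p = (1 + sin φ)/(1 − sin φ) = tan²(45° + 23.7°/2) = 2.344.

2.34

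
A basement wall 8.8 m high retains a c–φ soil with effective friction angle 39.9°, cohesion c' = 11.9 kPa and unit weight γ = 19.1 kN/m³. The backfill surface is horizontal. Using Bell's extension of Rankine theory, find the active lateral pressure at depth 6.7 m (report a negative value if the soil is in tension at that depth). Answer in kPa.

K_a = (1 − sin φ)/(1 + sin φ) = 0.2184.
σ_a = K_a γ z − 2c√K_a = 0.2184×19.1×6.7 − 2×11.9×0.4674 = 16.83 kPa.

16.8 kPa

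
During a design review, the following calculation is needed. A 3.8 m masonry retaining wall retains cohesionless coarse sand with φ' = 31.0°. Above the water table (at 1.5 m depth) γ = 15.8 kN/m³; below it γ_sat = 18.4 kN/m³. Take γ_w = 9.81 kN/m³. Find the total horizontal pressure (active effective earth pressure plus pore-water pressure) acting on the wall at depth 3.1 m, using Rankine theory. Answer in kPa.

K_a = (1 − sin φ)/(1 + sin φ) = 0.3201.
γ' = 18.4 − 9.81 = 8.590 kN/m³.
Effective vertical stress at 3.1 m: σ'_v = 15.8×1.5 + 8.590×1.60 = 37.44 kPa.
σ'_h = K_a σ'_v = 0.3201 × 37.44 = 11.99 kPa; u = γ_w × 1.60 = 15.70 kPa.
Total σ_h = 11.99 + 15.70 = 27.68 kPa.

27.7 kPa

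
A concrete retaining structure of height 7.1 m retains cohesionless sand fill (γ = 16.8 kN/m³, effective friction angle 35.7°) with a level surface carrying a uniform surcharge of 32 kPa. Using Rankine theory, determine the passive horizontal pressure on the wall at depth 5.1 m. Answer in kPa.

K_p = (1 + sin φ)/(1 − sin φ) = 3.802.
σ_v = γz + q = 16.8 × 5.1 + 32 = 117.7 kPa.
σ_h = K_p σ_v = 3.802 × 117.7 = 447.5 kPa.

447 kPa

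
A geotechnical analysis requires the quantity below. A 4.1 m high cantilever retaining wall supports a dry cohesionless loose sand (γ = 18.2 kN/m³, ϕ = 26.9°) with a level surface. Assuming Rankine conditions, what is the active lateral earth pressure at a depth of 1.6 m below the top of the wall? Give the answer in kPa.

K_a = (1 − sin φ)/(1 + sin φ) = 0.3770.
σ_h = K_a γ z = 0.3770 × 18.2 × 1.6 = 10.98 kPa.

11.0 kPa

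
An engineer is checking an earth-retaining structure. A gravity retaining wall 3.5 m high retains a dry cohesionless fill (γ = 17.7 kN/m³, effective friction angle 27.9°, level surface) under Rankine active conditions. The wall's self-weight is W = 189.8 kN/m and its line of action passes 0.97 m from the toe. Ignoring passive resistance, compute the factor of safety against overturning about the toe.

4.02

K_a = tan²(45° − 27.9°/2) = 0.3625.
P_a = ½K_aγH² = 0.5×0.3625×17.7×3.5² = 39.30 kN/m, acting at H/3 = 1.167 m above the base.
Overturning moment M_o = P_a × H/3 = 39.30 × 1.167 = 45.84.
Resisting moment M_r = W × 0.97 = 189.8 × 0.97 = 184.1.
FS_overturning = M_r/M_o = 184.1/45.84 = 4.016.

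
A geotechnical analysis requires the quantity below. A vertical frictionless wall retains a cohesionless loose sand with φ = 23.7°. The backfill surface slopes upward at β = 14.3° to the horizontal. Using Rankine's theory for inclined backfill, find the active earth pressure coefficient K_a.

K_a = cos β · (cos β − √(cos²β − cos²φ)) / (cos β + √(cos²β − cos²φ)).
cos β = 0.9690, cos φ = 0.9157, √(cos²β − cos²φ) = 0.3171.
K_a = 0.9690 × (0.9690 − 0.3171)/(0.9690 + 0.3171) = 0.4912.

0.491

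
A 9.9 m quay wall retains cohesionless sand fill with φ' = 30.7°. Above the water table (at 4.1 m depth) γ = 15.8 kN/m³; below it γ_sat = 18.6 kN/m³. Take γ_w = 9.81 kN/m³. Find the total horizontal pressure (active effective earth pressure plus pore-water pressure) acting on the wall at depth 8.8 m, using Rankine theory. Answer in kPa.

K_a = (1 − sin φ)/(1 + sin φ) = 0.3240.
γ' = 18.6 − 9.81 = 8.790 kN/m³.
Effective vertical stress at 8.8 m: σ'_v = 15.8×4.1 + 8.790×4.70 = 106.1 kPa.
σ'_h = K_a σ'_v = 0.3240 × 106.1 = 34.38 kPa; u = γ_w × 4.70 = 46.11 kPa.
Total σ_h = 34.38 + 46.11 = 80.48 kPa.

80.5 kPa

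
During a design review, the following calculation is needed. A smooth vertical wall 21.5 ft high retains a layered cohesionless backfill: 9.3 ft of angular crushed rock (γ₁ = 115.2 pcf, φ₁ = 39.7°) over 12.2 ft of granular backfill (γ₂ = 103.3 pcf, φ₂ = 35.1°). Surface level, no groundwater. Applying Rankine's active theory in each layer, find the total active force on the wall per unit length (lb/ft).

6700 lb/ft

K_a1 = tan²(45°−39.7°/2) = 0.2204; K_a2 = tan²(45°−35.1°/2) = 0.2698.
Layer 1: σ at base = K_a1 γ₁ h₁ = 236.2 psf; P₁ = ½×236.2×9.3 = 1098.
Layer 2: σ_v at top = γ₁h₁ = 1071; σ_h top = K_a2×1071 = 289.1; σ_h base = K_a2×(1071+103.3×12.2) = 629.2.
P₂ = ½(289.1+629.2)×12.2 = 5601. Total P_a = 1098+5601 = 6699 lb/ft.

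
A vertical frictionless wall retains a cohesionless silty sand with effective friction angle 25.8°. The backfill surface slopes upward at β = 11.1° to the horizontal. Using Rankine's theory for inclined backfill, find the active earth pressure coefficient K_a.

0.423

K_a = cos β · (cos β − √(cos²β − cos²φ)) / (cos β + √(cos²β − cos²φ)).
cos β = 0.9813, cos φ = 0.9003, √(cos²β − cos²φ) = 0.3903.
K_a = 0.9813 × (0.9813 − 0.3903)/(0.9813 + 0.3903) = 0.4228.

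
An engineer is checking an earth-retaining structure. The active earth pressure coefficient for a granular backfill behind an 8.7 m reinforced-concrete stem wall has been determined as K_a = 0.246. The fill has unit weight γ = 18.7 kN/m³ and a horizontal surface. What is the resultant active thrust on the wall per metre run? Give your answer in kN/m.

174 kN/m

P = ½ K_a γ H² = 0.5 × 0.246 × 18.7 × 8.7² = 174.1 kN/m.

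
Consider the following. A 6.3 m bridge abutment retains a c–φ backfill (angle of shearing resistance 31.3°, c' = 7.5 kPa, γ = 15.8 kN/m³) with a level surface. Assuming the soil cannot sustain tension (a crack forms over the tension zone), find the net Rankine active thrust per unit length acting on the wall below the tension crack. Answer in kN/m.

K_a = 0.3162; √K_a = 0.5623.
Tension-crack depth z_c = 2c/(γ√K_a) = 2×7.5/(15.8×0.5623) = 1.688 m.
σ_a at base = K_a γ H − 2c√K_a = 0.3162×15.8×6.3 − 2×7.5×0.5623 = 23.04 kPa.
P_a = ½ × 23.04 × (H − z_c) = 0.5×23.04×4.612 = 53.13 kN/m.

53.1 kN/m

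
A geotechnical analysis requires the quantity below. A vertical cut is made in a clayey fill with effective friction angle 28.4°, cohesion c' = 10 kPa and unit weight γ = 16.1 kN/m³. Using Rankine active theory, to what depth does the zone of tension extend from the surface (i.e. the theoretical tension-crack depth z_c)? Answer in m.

K_a = tan²(45° − 28.4°/2) = 0.3554; √K_a = 0.5961.
The active pressure is zero where K_a γ z = 2c√K_a, so z_c = 2c/(γ√K_a) = 2×10/(16.1×0.5961) = 2.084 m.

2.08 m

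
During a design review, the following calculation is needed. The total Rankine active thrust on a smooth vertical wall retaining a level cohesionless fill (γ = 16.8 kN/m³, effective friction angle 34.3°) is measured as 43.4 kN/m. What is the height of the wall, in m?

4.30 m

K_a = 0.2792. P_a = ½ K_a γ H² ⇒ H = √(2P_a/(K_a γ)).
H = √(2×43.4/(0.2792×16.8)) = 4.302 m.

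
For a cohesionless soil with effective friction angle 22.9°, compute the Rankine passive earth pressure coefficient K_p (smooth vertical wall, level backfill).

2.27

K_p = (1 + sin φ)/(1 − sin φ) = tan²(45° + 22.9°/2) = 2.274.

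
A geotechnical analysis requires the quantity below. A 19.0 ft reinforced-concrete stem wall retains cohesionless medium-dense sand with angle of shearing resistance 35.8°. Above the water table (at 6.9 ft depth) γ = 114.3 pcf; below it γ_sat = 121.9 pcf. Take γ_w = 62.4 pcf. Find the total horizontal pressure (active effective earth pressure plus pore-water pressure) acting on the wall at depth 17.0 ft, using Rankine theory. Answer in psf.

994 psf

K_a = (1 − sin φ)/(1 + sin φ) = 0.2619.
γ' = 121.9 − 62.4 = 59.50 pcf.
Effective vertical stress at 17.0 ft: σ'_v = 114.3×6.9 + 59.50×10.1 = 1390 psf.
σ'_h = K_a σ'_v = 0.2619 × 1390 = 363.9 psf; u = γ_w × 10.1 = 630.2 psf.
Total σ_h = 363.9 + 630.2 = 994.1 psf.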